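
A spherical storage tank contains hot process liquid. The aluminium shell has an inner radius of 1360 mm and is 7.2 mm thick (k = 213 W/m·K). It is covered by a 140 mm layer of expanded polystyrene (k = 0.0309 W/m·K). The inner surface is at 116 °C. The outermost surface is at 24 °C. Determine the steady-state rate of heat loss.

Radial (spherical) resistances in series:
R_aluminium shell = (1/1.36 − 1/1.3672)/(4π×213) = 1.447×10^-6 K/W
R_expanded polystyrene = (1/1.3672 − 1/1.5072)/(4π×0.0309) = 0.175 K/W
R_total = 0.175 K/W
Q = ΔT/R_total = 92/0.175

Q ≈ 526 W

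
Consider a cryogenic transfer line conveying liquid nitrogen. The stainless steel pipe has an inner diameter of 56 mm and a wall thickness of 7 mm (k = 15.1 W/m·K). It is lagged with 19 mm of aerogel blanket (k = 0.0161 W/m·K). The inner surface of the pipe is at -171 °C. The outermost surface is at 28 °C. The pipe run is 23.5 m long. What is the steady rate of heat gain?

For a radial system each layer contributes R = ln(r_out/r_in)/(2πkL); films add R = 1/(hA).
R_stainless steel pipe wall = ln(35/28)/(2π×15.1×23.5) = 1.001×10^-4 K/W
R_aerogel blanket = ln(54/35)/(2π×0.0161×23.5) = 0.1824 K/W
R_total = 0.1825 K/W
Q = ΔT/R_total = 199/0.1825

Q ≈ 1090 W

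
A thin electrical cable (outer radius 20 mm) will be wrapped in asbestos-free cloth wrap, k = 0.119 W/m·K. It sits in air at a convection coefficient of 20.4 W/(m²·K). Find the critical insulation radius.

r_cr ≈ 5.83 mm

For a cylinder r_cr = k/h = 0.119/20.4
r_cr = 5.83 mm; since the bare radius (20 mm) is above r_cr, any added insulation will reduce heat loss.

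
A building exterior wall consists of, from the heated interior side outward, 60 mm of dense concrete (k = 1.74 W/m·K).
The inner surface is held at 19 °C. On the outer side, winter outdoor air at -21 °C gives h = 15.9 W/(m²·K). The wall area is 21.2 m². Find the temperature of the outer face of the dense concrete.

Treating each layer as a thermal resistance in series:
R_dense concrete = L/(kA) = 0.06/(1.74×21.2) = 0.001627 K/W
R_outer film = 1/(h_o·A) = 1/(15.9×21.2) = 0.002967 K/W
R_total = 0.004593 K/W;  Q = ΔT/R_total = 40/0.004593 = 8709 W
T_interface = T_inner − Q·ΣR(inner→interface) = 19 − 8710×0.001627

T ≈ 4.84 °C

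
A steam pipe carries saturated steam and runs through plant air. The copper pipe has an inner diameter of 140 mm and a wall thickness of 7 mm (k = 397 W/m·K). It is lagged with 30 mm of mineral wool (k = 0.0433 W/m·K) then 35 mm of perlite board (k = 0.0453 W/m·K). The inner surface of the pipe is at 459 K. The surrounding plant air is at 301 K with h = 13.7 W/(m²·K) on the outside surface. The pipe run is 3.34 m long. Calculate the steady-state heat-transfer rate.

Q ≈ 231 W

Cylindrical conduction, so R = ln(r₂/r₁)/(2πkL) per layer, in series:
R_copper pipe wall = ln(77/70)/(2π×397×3.34) = 1.144×10^-5 K/W
R_mineral wool = ln(107/77)/(2π×0.0433×3.34) = 0.3621 K/W
R_perlite board = ln(142/107)/(2π×0.0453×3.34) = 0.2977 K/W
R_outer film = 1/(h_o·2πr_oL) = 1/(13.7×2π×0.142×3.34) = 0.02449 K/W
R_total = 0.6843 K/W
Q = ΔT/R_total = 158/0.6843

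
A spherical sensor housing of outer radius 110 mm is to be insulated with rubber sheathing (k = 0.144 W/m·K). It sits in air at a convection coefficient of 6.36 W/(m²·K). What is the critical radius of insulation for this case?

For a sphere r_cr = 2k/h = 2×0.144/6.36
r_cr = 45.3 mm; since the bare radius (110 mm) is above r_cr, any added insulation will reduce heat loss.

r_cr ≈ 45.3 mm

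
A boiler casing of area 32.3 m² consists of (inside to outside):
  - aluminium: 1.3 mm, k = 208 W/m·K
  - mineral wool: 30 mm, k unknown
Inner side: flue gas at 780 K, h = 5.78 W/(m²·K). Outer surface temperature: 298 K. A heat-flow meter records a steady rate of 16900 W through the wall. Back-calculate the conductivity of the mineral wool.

k ≈ 0.0401 W/(m·K)

Series thermal resistances:
R_inner film = 1/(h_i·A) = 1/(5.78×32.3) = 0.005356 K/W
R_aluminium = L/(kA) = 0.0013/(208×32.3) = 1.935×10^-7 K/W
Sum of known resistances R_other = 0.005357 K/W
Total R = ΔT/Q = 482/16900 = 0.02852 K/W
R_mineral wool = R_total − R_other = 0.02316 K/W
k = L/(R·A) = 0.03/(0.02316×32.3)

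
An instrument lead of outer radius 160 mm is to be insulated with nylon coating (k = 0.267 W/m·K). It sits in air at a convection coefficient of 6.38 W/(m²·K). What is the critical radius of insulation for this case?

r_cr ≈ 41.8 mm

For a cylinder r_cr = k/h = 0.267/6.38
r_cr = 41.8 mm; since the bare radius (160 mm) is above r_cr, any added insulation will reduce heat loss.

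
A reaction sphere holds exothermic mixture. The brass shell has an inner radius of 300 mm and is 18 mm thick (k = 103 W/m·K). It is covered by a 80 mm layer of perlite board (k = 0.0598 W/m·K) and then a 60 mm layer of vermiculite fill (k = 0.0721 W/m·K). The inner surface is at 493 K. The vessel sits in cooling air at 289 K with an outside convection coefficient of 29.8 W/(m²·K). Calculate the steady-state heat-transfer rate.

Each spherical layer contributes R = (1/r_i − 1/r_o)/(4πk):
R_brass shell = (1/0.3 − 1/0.318)/(4π×103) = 1.458×10^-4 K/W
R_perlite board = (1/0.318 − 1/0.398)/(4π×0.0598) = 0.8411 K/W
R_vermiculite fill = (1/0.398 − 1/0.458)/(4π×0.0721) = 0.3633 K/W
R_outer film = 1/(h·4πr_o²) = 1/(29.8×4π×0.458²) = 0.01273 K/W
R_total = 1.217 K/W
Q = ΔT/R_total = 204/1.217

Q ≈ 168 W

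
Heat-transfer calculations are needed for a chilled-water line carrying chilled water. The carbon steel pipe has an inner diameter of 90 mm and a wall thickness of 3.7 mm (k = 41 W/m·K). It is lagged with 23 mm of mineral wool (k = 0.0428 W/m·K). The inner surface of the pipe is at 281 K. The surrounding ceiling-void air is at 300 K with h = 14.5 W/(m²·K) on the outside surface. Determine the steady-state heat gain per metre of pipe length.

Per-layer cylindrical resistances, series-summed:
R_carbon steel pipe wall = ln(48.7/45)/(2π×41×1) = 3.067×10^-4 K/W
R_mineral wool = ln(71.7/48.7)/(2π×0.0428×1) = 1.438 K/W
R_outer film = 1/(h_o·2πr_oL) = 1/(14.5×2π×0.0717×1) = 0.1531 K/W
R_total = 1.592 K/W
Q = ΔT/R_total = 19/1.592

q′ ≈ 11.9 W/m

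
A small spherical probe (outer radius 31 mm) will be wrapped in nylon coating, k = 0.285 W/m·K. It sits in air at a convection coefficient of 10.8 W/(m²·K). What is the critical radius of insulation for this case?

For a sphere r_cr = 2k/h = 2×0.285/10.8
r_cr = 52.8 mm; since the bare radius (31 mm) is below r_cr, adding a thin layer of insulation will *increase* heat loss.

r_cr ≈ 52.8 mm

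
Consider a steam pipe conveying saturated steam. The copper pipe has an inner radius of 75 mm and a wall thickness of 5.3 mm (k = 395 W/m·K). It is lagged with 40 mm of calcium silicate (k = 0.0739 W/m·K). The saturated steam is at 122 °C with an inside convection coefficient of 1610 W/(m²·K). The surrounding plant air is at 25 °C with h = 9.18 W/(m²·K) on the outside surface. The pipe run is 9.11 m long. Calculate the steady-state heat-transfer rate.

Q ≈ 870 W

Cylindrical conduction, so R = ln(r₂/r₁)/(2πkL) per layer, in series:
R_inner film = 1/(h_i·2πr₁L) = 1/(1610×2π×0.075×9.11) = 1.447×10^-4 K/W
R_copper pipe wall = ln(80.3/75)/(2π×395×9.11) = 3.02×10^-6 K/W
R_calcium silicate = ln(120.3/80.3)/(2π×0.0739×9.11) = 0.09556 K/W
R_outer film = 1/(h_o·2πr_oL) = 1/(9.18×2π×0.1203×9.11) = 0.01582 K/W
R_total = 0.1115 K/W
Q = ΔT/R_total = 97/0.1115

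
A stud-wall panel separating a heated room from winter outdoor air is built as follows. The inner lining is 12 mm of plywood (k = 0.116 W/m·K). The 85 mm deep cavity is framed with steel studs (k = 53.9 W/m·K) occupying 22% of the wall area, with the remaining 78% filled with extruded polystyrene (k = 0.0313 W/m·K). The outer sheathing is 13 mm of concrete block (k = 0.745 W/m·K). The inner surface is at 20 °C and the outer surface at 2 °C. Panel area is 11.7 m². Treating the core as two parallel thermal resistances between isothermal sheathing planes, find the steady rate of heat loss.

Q ≈ 1640 W

Sheathing layers in series; stud and cavity paths in parallel between them.
R_inner = 0.012/(0.116×11.7) = 0.008842 K/W
R_stud  = 0.085/(53.9×0.22×11.7) = 6.127×10^-4 K/W
R_cav   = 0.085/(0.0313×0.78×11.7) = 0.2976 K/W
1/R_core = 1/R_stud + 1/R_cav → R_core = 6.114×10^-4 K/W
R_outer = 0.013/(0.745×11.7) = 0.001491 K/W
R_total = 0.01094 K/W
Q = ΔT/R_total = 18/0.01094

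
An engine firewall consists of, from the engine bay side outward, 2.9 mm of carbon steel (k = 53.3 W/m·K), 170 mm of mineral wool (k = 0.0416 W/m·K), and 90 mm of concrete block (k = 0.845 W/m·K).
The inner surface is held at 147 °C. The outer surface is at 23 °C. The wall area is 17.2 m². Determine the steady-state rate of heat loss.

Using the resistance-network approach (series):
R_carbon steel = L/(kA) = 0.0029/(53.3×17.2) = 3.163×10^-6 K/W
R_mineral wool = L/(kA) = 0.17/(0.0416×17.2) = 0.2376 K/W
R_concrete block = L/(kA) = 0.09/(0.845×17.2) = 0.006192 K/W
R_total = 0.2438 K/W
Q = ΔT / R_total = 124 / 0.2438

Q ≈ 509 W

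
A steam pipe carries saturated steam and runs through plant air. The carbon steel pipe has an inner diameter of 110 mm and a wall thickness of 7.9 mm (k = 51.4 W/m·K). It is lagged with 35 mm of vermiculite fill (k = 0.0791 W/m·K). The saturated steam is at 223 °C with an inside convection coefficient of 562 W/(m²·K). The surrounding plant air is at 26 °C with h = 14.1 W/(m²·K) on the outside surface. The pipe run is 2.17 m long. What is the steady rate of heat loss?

Q ≈ 423 W

For a radial system each layer contributes R = ln(r_out/r_in)/(2πkL); films add R = 1/(hA).
R_inner film = 1/(h_i·2πr₁L) = 1/(562×2π×0.055×2.17) = 0.002373 K/W
R_carbon steel pipe wall = ln(62.9/55)/(2π×51.4×2.17) = 1.915×10^-4 K/W
R_vermiculite fill = ln(97.9/62.9)/(2π×0.0791×2.17) = 0.4102 K/W
R_outer film = 1/(h_o·2πr_oL) = 1/(14.1×2π×0.0979×2.17) = 0.05313 K/W
R_total = 0.4659 K/W
Q = ΔT/R_total = 197/0.4659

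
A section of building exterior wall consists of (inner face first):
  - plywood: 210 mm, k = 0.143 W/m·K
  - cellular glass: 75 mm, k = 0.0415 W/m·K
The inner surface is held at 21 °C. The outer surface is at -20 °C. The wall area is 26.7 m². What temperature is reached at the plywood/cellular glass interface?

T ≈ 2.62 °C

Using the resistance-network approach (series):
R_plywood = L/(kA) = 0.21/(0.143×26.7) = 0.055 K/W
R_cellular glass = L/(kA) = 0.075/(0.0415×26.7) = 0.06769 K/W
R_total = 0.1227 K/W;  Q = ΔT/R_total = 41/0.1227 = 334.2 W
T_interface = T_inner − Q·ΣR(inner→interface) = 21 − 334×0.055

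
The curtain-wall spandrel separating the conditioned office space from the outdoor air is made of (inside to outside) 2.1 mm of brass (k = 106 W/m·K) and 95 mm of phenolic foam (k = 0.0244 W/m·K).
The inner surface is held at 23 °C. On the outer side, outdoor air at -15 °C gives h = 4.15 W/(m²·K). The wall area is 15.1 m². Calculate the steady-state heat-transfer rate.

Treating each layer as a thermal resistance in series:
R_brass = L/(kA) = 0.0021/(106×15.1) = 1.312×10^-6 K/W
R_phenolic foam = L/(kA) = 0.095/(0.0244×15.1) = 0.2578 K/W
R_outer film = 1/(h_o·A) = 1/(4.15×15.1) = 0.01596 K/W
R_total = 0.2738 K/W
Q = ΔT / R_total = 38 / 0.2738

Q ≈ 139 W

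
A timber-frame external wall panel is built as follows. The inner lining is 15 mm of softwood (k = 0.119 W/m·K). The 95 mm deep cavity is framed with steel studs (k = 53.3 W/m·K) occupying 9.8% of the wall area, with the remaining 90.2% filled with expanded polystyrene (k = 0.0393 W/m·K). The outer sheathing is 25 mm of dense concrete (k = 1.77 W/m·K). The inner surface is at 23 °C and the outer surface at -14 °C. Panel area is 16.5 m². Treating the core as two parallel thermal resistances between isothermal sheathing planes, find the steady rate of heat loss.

Q ≈ 3860 W

Sheathing layers in series; stud and cavity paths in parallel between them.
R_inner = 0.015/(0.119×16.5) = 0.007639 K/W
R_stud  = 0.095/(53.3×0.098×16.5) = 0.001102 K/W
R_cav   = 0.095/(0.0393×0.902×16.5) = 0.1624 K/W
1/R_core = 1/R_stud + 1/R_cav → R_core = 0.001095 K/W
R_outer = 0.025/(1.77×16.5) = 8.56×10^-4 K/W
R_total = 0.00959 K/W
Q = ΔT/R_total = 37/0.00959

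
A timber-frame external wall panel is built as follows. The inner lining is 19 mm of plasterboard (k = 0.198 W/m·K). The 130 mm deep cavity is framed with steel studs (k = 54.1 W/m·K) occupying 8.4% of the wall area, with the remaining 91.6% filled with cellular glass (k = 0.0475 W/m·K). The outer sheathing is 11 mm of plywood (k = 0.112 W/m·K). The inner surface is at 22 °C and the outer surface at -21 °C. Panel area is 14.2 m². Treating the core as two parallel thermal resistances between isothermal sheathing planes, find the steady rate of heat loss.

Sheathing layers in series; stud and cavity paths in parallel between them.
R_inner = 0.019/(0.198×14.2) = 0.006758 K/W
R_stud  = 0.13/(54.1×0.084×14.2) = 0.002015 K/W
R_cav   = 0.13/(0.0475×0.916×14.2) = 0.2104 K/W
1/R_core = 1/R_stud + 1/R_cav → R_core = 0.001995 K/W
R_outer = 0.011/(0.112×14.2) = 0.006916 K/W
R_total = 0.01567 K/W
Q = ΔT/R_total = 43/0.01567

Q ≈ 2740 W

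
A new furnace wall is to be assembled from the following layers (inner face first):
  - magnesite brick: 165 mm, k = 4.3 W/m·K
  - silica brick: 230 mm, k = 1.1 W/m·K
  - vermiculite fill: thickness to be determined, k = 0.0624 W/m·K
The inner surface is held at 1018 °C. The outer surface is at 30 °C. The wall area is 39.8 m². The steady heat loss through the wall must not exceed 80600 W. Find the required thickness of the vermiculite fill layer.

Model the wall as resistances in series:
R_magnesite brick = L/(kA) = 0.165/(4.3×39.8) = 9.641×10^-4 K/W
R_silica brick = L/(kA) = 0.23/(1.1×39.8) = 0.005254 K/W
Sum of the known resistances R_other = 0.006218 K/W
Required total resistance R_tot = ΔT/Q_allow = 988/80600 = 0.01226 K/W
R_vermiculite fill = R_tot − R_other = 0.00604 K/W
L = R·k·A = 0.00604×0.0624×39.8

L ≈ 15 mm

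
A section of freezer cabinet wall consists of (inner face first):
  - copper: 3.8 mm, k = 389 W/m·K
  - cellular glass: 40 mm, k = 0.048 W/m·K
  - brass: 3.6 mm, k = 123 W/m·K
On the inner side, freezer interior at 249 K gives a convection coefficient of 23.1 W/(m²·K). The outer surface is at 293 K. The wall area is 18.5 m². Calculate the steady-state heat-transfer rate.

Q ≈ 929 W

Using the resistance-network approach (series):
R_inner film = 1/(h_i·A) = 1/(23.1×18.5) = 0.00234 K/W
R_copper = L/(kA) = 0.0038/(389×18.5) = 5.28×10^-7 K/W
R_cellular glass = L/(kA) = 0.04/(0.048×18.5) = 0.04505 K/W
R_brass = L/(kA) = 0.0036/(123×18.5) = 1.582×10^-6 K/W
R_total = 0.04739 K/W
Q = ΔT / R_total = 44 / 0.04739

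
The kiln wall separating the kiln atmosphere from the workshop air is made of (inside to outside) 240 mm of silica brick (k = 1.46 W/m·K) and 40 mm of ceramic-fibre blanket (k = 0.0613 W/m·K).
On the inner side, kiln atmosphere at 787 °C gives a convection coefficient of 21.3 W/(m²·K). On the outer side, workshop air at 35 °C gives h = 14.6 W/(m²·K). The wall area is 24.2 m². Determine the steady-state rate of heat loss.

Q ≈ 19500 W

Series thermal resistances:
R_inner film = 1/(h_i·A) = 1/(21.3×24.2) = 0.00194 K/W
R_silica brick = L/(kA) = 0.24/(1.46×24.2) = 0.006793 K/W
R_ceramic-fibre blanket = L/(kA) = 0.04/(0.0613×24.2) = 0.02696 K/W
R_outer film = 1/(h_o·A) = 1/(14.6×24.2) = 0.00283 K/W
R_total = 0.03853 K/W
Q = ΔT / R_total = 752 / 0.03853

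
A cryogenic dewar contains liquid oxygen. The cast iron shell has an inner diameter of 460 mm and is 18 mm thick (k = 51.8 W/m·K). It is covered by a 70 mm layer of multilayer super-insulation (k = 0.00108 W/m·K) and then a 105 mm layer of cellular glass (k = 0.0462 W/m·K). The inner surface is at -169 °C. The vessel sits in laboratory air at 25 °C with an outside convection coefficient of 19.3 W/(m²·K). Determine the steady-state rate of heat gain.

For a spherical shell R = (1/r₁ − 1/r₂)/(4πk); film R = 1/(h·4πr²). In series:
R_cast iron shell = (1/0.23 − 1/0.248)/(4π×51.8) = 4.848×10^-4 K/W
R_multilayer super-insulation = (1/0.248 − 1/0.318)/(4π×0.00108) = 65.4 K/W
R_cellular glass = (1/0.318 − 1/0.423)/(4π×0.0462) = 1.345 K/W
R_outer film = 1/(h·4πr_o²) = 1/(19.3×4π×0.423²) = 0.02304 K/W
R_total = 66.77 K/W
Q = ΔT/R_total = 194/66.77

Q ≈ 2.91 W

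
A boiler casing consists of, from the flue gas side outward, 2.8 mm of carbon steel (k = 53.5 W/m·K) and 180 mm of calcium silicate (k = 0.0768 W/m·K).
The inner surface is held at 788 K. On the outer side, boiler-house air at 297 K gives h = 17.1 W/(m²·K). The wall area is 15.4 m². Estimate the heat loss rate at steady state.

Q ≈ 3150 W

Using the resistance-network approach (series):
R_carbon steel = L/(kA) = 0.0028/(53.5×15.4) = 3.398×10^-6 K/W
R_calcium silicate = L/(kA) = 0.18/(0.0768×15.4) = 0.1522 K/W
R_outer film = 1/(h_o·A) = 1/(17.1×15.4) = 0.003797 K/W
R_total = 0.156 K/W
Q = ΔT / R_total = 491 / 0.156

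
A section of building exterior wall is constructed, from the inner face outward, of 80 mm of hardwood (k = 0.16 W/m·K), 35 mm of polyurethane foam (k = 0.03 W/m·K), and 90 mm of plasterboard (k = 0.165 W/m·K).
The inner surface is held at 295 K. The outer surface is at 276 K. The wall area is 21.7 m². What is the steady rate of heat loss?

Q ≈ 186 W

Thermal resistances in series:
R_hardwood = L/(kA) = 0.08/(0.16×21.7) = 0.02304 K/W
R_polyurethane foam = L/(kA) = 0.035/(0.03×21.7) = 0.05376 K/W
R_plasterboard = L/(kA) = 0.09/(0.165×21.7) = 0.02514 K/W
R_total = 0.1019 K/W
Q = ΔT / R_total = 19 / 0.1019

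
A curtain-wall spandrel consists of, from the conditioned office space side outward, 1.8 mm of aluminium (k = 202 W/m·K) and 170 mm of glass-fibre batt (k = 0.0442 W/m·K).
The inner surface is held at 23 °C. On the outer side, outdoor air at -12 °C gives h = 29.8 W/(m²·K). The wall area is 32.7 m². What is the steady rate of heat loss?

Model the wall as resistances in series:
R_aluminium = L/(kA) = 0.0018/(202×32.7) = 2.725×10^-7 K/W
R_glass-fibre batt = L/(kA) = 0.17/(0.0442×32.7) = 0.1176 K/W
R_outer film = 1/(h_o·A) = 1/(29.8×32.7) = 0.001026 K/W
R_total = 0.1186 K/W
Q = ΔT / R_total = 35 / 0.1186

Q ≈ 295 W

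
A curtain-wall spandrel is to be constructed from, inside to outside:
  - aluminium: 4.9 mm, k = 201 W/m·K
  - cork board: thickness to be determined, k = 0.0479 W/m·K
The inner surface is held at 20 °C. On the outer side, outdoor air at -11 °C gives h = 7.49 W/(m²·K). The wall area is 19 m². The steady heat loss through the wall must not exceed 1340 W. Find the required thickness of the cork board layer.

Thermal resistances in series:
R_aluminium = L/(kA) = 0.0049/(201×19) = 1.283×10^-6 K/W
R_outer film = 1/(h_o·A) = 1/(7.49×19) = 0.007027 K/W
Sum of the known resistances R_other = 0.007028 K/W
Required total resistance R_tot = ΔT/Q_allow = 31/1340 = 0.02313 K/W
R_cork board = R_tot − R_other = 0.01611 K/W
L = R·k·A = 0.01611×0.0479×19

L ≈ 14.7 mm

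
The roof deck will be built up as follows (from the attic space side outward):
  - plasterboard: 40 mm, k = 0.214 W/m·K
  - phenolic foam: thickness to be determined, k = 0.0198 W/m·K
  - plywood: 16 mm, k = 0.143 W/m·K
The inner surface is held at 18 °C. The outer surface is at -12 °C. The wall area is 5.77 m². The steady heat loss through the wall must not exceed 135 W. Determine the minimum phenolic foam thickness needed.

Thermal resistances in series:
R_plasterboard = L/(kA) = 0.04/(0.214×5.77) = 0.03239 K/W
R_plywood = L/(kA) = 0.016/(0.143×5.77) = 0.01939 K/W
Sum of the known resistances R_other = 0.05179 K/W
Required total resistance R_tot = ΔT/Q_allow = 30/135 = 0.2222 K/W
R_phenolic foam = R_tot − R_other = 0.1704 K/W
L = R·k·A = 0.1704×0.0198×5.77

L ≈ 19.5 mm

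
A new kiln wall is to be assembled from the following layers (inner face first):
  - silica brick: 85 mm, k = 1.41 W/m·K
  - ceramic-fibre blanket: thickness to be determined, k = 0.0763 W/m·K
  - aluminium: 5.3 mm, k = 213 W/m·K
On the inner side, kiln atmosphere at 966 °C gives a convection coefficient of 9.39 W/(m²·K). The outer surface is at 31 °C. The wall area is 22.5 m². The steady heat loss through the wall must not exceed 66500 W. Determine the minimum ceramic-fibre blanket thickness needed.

L ≈ 11.4 mm

Using the resistance-network approach (series):
R_inner film = 1/(h_i·A) = 1/(9.39×22.5) = 0.004733 K/W
R_silica brick = L/(kA) = 0.085/(1.41×22.5) = 0.002679 K/W
R_aluminium = L/(kA) = 0.0053/(213×22.5) = 1.106×10^-6 K/W
Sum of the known resistances R_other = 0.007414 K/W
Required total resistance R_tot = ΔT/Q_allow = 935/66500 = 0.01406 K/W
R_ceramic-fibre blanket = R_tot − R_other = 0.006647 K/W
L = R·k·A = 0.006647×0.0763×22.5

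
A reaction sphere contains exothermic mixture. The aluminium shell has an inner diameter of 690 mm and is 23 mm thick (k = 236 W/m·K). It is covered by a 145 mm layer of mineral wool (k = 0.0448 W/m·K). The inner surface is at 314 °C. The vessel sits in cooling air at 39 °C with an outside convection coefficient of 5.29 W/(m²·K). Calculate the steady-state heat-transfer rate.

Q ≈ 193 W

Each spherical layer contributes R = (1/r_i − 1/r_o)/(4πk):
R_aluminium shell = (1/0.345 − 1/0.368)/(4π×236) = 6.109×10^-5 K/W
R_mineral wool = (1/0.368 − 1/0.513)/(4π×0.0448) = 1.364 K/W
R_outer film = 1/(h·4πr_o²) = 1/(5.29×4π×0.513²) = 0.05716 K/W
R_total = 1.422 K/W
Q = ΔT/R_total = 275/1.422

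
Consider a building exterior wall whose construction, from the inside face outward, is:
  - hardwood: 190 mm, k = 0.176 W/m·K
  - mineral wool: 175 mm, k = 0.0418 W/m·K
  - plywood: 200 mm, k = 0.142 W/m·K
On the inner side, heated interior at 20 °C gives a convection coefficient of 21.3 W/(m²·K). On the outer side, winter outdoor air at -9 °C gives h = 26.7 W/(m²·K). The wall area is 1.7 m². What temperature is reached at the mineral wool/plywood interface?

T ≈ -2.8 °C

Using the resistance-network approach (series):
R_inner film = 1/(h_i·A) = 1/(21.3×1.7) = 0.02762 K/W
R_hardwood = L/(kA) = 0.19/(0.176×1.7) = 0.635 K/W
R_mineral wool = L/(kA) = 0.175/(0.0418×1.7) = 2.463 K/W
R_plywood = L/(kA) = 0.2/(0.142×1.7) = 0.8285 K/W
R_outer film = 1/(h_o·A) = 1/(26.7×1.7) = 0.02203 K/W
R_total = 3.976 K/W;  Q = ΔT/R_total = 29/3.976 = 7.294 W
T_interface = T_inner − Q·ΣR(inner→interface) = 20 − 7.29×3.125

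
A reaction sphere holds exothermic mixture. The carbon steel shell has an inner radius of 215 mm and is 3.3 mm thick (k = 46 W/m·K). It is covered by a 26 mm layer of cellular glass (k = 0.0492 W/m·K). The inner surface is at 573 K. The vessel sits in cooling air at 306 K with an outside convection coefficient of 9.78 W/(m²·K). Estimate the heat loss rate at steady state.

Q ≈ 289 W

Each spherical layer contributes R = (1/r_i − 1/r_o)/(4πk):
R_carbon steel shell = (1/0.215 − 1/0.2183)/(4π×46) = 1.216×10^-4 K/W
R_cellular glass = (1/0.2183 − 1/0.2443)/(4π×0.0492) = 0.7885 K/W
R_outer film = 1/(h·4πr_o²) = 1/(9.78×4π×0.2443²) = 0.1363 K/W
R_total = 0.925 K/W
Q = ΔT/R_total = 267/0.925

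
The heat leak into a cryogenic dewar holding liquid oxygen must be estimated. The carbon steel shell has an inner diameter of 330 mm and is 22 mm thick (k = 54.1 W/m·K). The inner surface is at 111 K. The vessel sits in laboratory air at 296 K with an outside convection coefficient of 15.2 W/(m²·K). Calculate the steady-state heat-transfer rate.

Q ≈ 1230 W

Each spherical layer contributes R = (1/r_i − 1/r_o)/(4πk):
R_carbon steel shell = (1/0.165 − 1/0.187)/(4π×54.1) = 0.001049 K/W
R_outer film = 1/(h·4πr_o²) = 1/(15.2×4π×0.187²) = 0.1497 K/W
R_total = 0.1508 K/W
Q = ΔT/R_total = 185/0.1508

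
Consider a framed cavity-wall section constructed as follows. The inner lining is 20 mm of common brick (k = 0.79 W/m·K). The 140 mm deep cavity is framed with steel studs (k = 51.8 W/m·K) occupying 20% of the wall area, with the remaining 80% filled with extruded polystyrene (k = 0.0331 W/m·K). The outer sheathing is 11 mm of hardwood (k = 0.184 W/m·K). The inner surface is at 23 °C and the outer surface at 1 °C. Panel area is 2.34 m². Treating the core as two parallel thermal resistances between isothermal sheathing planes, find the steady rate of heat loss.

Sheathing layers in series; stud and cavity paths in parallel between them.
R_inner = 0.02/(0.79×2.34) = 0.01082 K/W
R_stud  = 0.14/(51.8×0.2×2.34) = 0.005775 K/W
R_cav   = 0.14/(0.0331×0.8×2.34) = 2.259 K/W
1/R_core = 1/R_stud + 1/R_cav → R_core = 0.00576 K/W
R_outer = 0.011/(0.184×2.34) = 0.02555 K/W
R_total = 0.04213 K/W
Q = ΔT/R_total = 22/0.04213

Q ≈ 522 W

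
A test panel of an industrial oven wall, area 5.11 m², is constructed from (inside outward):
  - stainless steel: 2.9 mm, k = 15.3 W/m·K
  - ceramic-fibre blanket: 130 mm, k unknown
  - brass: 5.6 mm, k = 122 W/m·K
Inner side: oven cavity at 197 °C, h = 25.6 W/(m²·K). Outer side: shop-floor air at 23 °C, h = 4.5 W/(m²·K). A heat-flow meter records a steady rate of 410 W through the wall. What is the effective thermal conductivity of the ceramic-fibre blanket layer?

k ≈ 0.0682 W/(m·K)

Thermal resistances in series:
R_inner film = 1/(h_i·A) = 1/(25.6×5.11) = 0.007644 K/W
R_stainless steel = L/(kA) = 0.0029/(15.3×5.11) = 3.709×10^-5 K/W
R_brass = L/(kA) = 0.0056/(122×5.11) = 8.983×10^-6 K/W
R_outer film = 1/(h_o·A) = 1/(4.5×5.11) = 0.04349 K/W
Sum of known resistances R_other = 0.05118 K/W
Total R = ΔT/Q = 174/410 = 0.4244 K/W
R_ceramic-fibre blanket = R_total − R_other = 0.3732 K/W
k = L/(R·A) = 0.13/(0.3732×5.11)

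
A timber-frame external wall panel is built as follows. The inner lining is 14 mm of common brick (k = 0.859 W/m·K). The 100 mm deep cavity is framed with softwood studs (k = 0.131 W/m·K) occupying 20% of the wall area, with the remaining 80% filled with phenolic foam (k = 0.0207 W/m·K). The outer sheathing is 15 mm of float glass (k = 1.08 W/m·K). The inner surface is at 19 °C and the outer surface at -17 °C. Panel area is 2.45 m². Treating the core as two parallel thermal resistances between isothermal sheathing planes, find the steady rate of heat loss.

Q ≈ 37.2 W

Sheathing layers in series; stud and cavity paths in parallel between them.
R_inner = 0.014/(0.859×2.45) = 0.006652 K/W
R_stud  = 0.1/(0.131×0.2×2.45) = 1.558 K/W
R_cav   = 0.1/(0.0207×0.8×2.45) = 2.465 K/W
1/R_core = 1/R_stud + 1/R_cav → R_core = 0.9545 K/W
R_outer = 0.015/(1.08×2.45) = 0.005669 K/W
R_total = 0.9669 K/W
Q = ΔT/R_total = 36/0.9669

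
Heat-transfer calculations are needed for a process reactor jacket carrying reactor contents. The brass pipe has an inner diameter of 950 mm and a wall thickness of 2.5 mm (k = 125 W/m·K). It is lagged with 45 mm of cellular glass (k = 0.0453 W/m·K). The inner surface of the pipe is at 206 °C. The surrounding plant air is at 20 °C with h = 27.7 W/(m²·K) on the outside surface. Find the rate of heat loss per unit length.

Treating each annulus and film as a series resistance:
R_brass pipe wall = ln(477.5/475)/(2π×125×1) = 6.684×10^-6 K/W
R_cellular glass = ln(522.5/477.5)/(2π×0.0453×1) = 0.3164 K/W
R_outer film = 1/(h_o·2πr_oL) = 1/(27.7×2π×0.5225×1) = 0.011 K/W
R_total = 0.3274 K/W
Q = ΔT/R_total = 186/0.3274

q′ ≈ 568 W/m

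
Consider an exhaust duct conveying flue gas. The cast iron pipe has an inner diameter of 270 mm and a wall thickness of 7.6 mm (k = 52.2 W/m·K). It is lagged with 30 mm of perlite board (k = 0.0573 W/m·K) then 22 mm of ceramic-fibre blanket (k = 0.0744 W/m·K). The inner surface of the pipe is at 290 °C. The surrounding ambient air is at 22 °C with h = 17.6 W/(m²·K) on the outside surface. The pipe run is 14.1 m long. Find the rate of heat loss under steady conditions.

Radial resistances (cylindrical: R_cond = ln(r_o/r_i)/(2πkL), R_conv = 1/(h·2πrL)):
R_cast iron pipe wall = ln(142.6/135)/(2π×52.2×14.1) = 1.184×10^-5 K/W
R_perlite board = ln(172.6/142.6)/(2π×0.0573×14.1) = 0.03761 K/W
R_ceramic-fibre blanket = ln(194.6/172.6)/(2π×0.0744×14.1) = 0.0182 K/W
R_outer film = 1/(h_o·2πr_oL) = 1/(17.6×2π×0.1946×14.1) = 0.003296 K/W
R_total = 0.05912 K/W
Q = ΔT/R_total = 268/0.05912

Q ≈ 4530 W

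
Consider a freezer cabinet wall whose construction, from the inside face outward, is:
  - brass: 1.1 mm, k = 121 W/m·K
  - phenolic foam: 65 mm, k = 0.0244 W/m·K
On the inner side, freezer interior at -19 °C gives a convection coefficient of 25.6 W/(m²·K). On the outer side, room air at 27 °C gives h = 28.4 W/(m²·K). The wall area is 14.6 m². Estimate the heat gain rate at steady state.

Q ≈ 245 W

Thermal resistances in series:
R_inner film = 1/(h_i·A) = 1/(25.6×14.6) = 0.002676 K/W
R_brass = L/(kA) = 0.0011/(121×14.6) = 6.227×10^-7 K/W
R_phenolic foam = L/(kA) = 0.065/(0.0244×14.6) = 0.1825 K/W
R_outer film = 1/(h_o·A) = 1/(28.4×14.6) = 0.002412 K/W
R_total = 0.1875 K/W
Q = ΔT / R_total = 46 / 0.1875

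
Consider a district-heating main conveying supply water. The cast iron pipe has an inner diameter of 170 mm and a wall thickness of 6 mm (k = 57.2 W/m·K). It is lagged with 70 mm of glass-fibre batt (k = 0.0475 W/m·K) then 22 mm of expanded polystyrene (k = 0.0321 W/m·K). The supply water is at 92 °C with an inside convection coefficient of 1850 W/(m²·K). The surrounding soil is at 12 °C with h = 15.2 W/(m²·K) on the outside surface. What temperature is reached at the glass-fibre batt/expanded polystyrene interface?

Radial resistances (cylindrical: R_cond = ln(r_o/r_i)/(2πkL), R_conv = 1/(h·2πrL)):
R_inner film = 1/(h_i·2πr₁L) = 1/(1850×2π×0.085×1) = 0.001012 K/W
R_cast iron pipe wall = ln(91/85)/(2π×57.2×1) = 1.898×10^-4 K/W
R_glass-fibre batt = ln(161/91)/(2π×0.0475×1) = 1.912 K/W
R_expanded polystyrene = ln(183/161)/(2π×0.0321×1) = 0.635 K/W
R_outer film = 1/(h_o·2πr_oL) = 1/(15.2×2π×0.183×1) = 0.05722 K/W
R_total = 2.605 K/W
Q = ΔT/R_total = 80/2.605
Q = 30.7 W/m
T_interface = T_inner − Q·ΣR(inner→interface) = 92 − 30.7×1.913

T ≈ 33.3 °C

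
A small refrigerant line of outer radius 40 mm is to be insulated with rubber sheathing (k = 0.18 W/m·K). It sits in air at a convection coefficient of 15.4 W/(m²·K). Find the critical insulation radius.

For a cylinder r_cr = k/h = 0.18/15.4
r_cr = 11.7 mm; since the bare radius (40 mm) is above r_cr, any added insulation will reduce heat loss.

r_cr ≈ 11.7 mm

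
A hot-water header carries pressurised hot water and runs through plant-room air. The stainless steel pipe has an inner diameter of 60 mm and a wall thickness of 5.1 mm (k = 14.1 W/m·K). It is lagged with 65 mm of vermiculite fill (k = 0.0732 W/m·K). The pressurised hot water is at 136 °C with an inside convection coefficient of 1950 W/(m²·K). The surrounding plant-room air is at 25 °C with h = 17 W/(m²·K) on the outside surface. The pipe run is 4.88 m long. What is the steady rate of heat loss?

Q ≈ 228 W

Cylindrical conduction, so R = ln(r₂/r₁)/(2πkL) per layer, in series:
R_inner film = 1/(h_i·2πr₁L) = 1/(1950×2π×0.03×4.88) = 5.575×10^-4 K/W
R_stainless steel pipe wall = ln(35.1/30)/(2π×14.1×4.88) = 3.632×10^-4 K/W
R_vermiculite fill = ln(100.1/35.1)/(2π×0.0732×4.88) = 0.4669 K/W
R_outer film = 1/(h_o·2πr_oL) = 1/(17×2π×0.1001×4.88) = 0.01917 K/W
R_total = 0.487 K/W
Q = ΔT/R_total = 111/0.487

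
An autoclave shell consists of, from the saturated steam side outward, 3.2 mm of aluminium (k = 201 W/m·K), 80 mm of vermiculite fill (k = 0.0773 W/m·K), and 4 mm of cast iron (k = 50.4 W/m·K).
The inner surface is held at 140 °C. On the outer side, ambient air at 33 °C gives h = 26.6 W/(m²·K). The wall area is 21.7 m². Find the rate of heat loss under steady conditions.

Thermal resistances in series:
R_aluminium = L/(kA) = 0.0032/(201×21.7) = 7.337×10^-7 K/W
R_vermiculite fill = L/(kA) = 0.08/(0.0773×21.7) = 0.04769 K/W
R_cast iron = L/(kA) = 0.004/(50.4×21.7) = 3.657×10^-6 K/W
R_outer film = 1/(h_o·A) = 1/(26.6×21.7) = 0.001732 K/W
R_total = 0.04943 K/W
Q = ΔT / R_total = 107 / 0.04943

Q ≈ 2160 W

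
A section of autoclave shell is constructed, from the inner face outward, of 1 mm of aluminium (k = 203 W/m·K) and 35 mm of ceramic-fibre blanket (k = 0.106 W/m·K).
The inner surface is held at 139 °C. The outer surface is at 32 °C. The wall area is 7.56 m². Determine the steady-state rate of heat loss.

Using the resistance-network approach (series):
R_aluminium = L/(kA) = 0.001/(203×7.56) = 6.516×10^-7 K/W
R_ceramic-fibre blanket = L/(kA) = 0.035/(0.106×7.56) = 0.04368 K/W
R_total = 0.04368 K/W
Q = ΔT / R_total = 107 / 0.04368

Q ≈ 2450 W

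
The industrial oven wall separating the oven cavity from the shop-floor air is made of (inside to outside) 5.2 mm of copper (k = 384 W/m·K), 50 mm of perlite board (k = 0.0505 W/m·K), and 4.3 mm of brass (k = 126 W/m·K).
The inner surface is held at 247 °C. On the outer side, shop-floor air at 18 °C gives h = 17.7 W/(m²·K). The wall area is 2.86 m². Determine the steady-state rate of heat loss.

Q ≈ 626 W

Treating each layer as a thermal resistance in series:
R_copper = L/(kA) = 0.0052/(384×2.86) = 4.735×10^-6 K/W
R_perlite board = L/(kA) = 0.05/(0.0505×2.86) = 0.3462 K/W
R_brass = L/(kA) = 0.0043/(126×2.86) = 1.193×10^-5 K/W
R_outer film = 1/(h_o·A) = 1/(17.7×2.86) = 0.01975 K/W
R_total = 0.366 K/W
Q = ΔT / R_total = 229 / 0.366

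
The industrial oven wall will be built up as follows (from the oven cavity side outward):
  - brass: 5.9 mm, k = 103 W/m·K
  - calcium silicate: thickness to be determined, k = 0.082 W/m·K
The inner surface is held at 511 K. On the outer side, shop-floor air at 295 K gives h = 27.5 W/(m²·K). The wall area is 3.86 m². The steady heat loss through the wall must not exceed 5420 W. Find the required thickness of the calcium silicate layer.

L ≈ 9.63 mm

Using the resistance-network approach (series):
R_brass = L/(kA) = 0.0059/(103×3.86) = 1.484×10^-5 K/W
R_outer film = 1/(h_o·A) = 1/(27.5×3.86) = 0.009421 K/W
Sum of the known resistances R_other = 0.009435 K/W
Required total resistance R_tot = ΔT/Q_allow = 216/5420 = 0.03985 K/W
R_calcium silicate = R_tot − R_other = 0.03042 K/W
L = R·k·A = 0.03042×0.082×3.86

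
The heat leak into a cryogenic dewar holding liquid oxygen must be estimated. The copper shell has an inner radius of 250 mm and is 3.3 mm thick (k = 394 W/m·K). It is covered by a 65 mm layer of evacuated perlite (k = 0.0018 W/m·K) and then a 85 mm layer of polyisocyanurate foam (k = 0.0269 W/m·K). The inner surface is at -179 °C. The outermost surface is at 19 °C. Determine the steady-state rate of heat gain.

Each spherical layer contributes R = (1/r_i − 1/r_o)/(4πk):
R_copper shell = (1/0.25 − 1/0.2533)/(4π×394) = 1.053×10^-5 K/W
R_evacuated perlite = (1/0.2533 − 1/0.3183)/(4π×0.0018) = 35.64 K/W
R_polyisocyanurate foam = (1/0.3183 − 1/0.4033)/(4π×0.0269) = 1.959 K/W
R_total = 37.6 K/W
Q = ΔT/R_total = 198/37.6

Q ≈ 5.27 W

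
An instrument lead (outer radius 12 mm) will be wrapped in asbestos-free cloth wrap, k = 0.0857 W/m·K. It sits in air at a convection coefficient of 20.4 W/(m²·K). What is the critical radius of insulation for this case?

r_cr ≈ 4.2 mm

For a cylinder r_cr = k/h = 0.0857/20.4
r_cr = 4.2 mm; since the bare radius (12 mm) is above r_cr, any added insulation will reduce heat loss.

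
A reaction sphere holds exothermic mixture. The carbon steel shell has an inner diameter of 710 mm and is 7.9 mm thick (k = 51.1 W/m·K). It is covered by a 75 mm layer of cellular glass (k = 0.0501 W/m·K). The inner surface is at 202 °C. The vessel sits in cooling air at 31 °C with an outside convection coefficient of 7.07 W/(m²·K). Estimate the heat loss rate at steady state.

For a spherical shell R = (1/r₁ − 1/r₂)/(4πk); film R = 1/(h·4πr²). In series:
R_carbon steel shell = (1/0.355 − 1/0.3629)/(4π×51.1) = 9.55×10^-5 K/W
R_cellular glass = (1/0.3629 − 1/0.4379)/(4π×0.0501) = 0.7496 K/W
R_outer film = 1/(h·4πr_o²) = 1/(7.07×4π×0.4379²) = 0.0587 K/W
R_total = 0.8084 K/W
Q = ΔT/R_total = 171/0.8084

Q ≈ 212 W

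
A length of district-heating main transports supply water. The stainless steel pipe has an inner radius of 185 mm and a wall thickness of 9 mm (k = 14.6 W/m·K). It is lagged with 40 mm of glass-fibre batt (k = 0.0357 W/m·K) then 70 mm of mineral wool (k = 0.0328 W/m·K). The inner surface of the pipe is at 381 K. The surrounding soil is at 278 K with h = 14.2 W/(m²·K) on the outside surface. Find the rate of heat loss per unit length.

For a radial system each layer contributes R = ln(r_out/r_in)/(2πkL); films add R = 1/(hA).
R_stainless steel pipe wall = ln(194/185)/(2π×14.6×1) = 5.178×10^-4 K/W
R_glass-fibre batt = ln(234/194)/(2π×0.0357×1) = 0.8357 K/W
R_mineral wool = ln(304/234)/(2π×0.0328×1) = 1.27 K/W
R_outer film = 1/(h_o·2πr_oL) = 1/(14.2×2π×0.304×1) = 0.03687 K/W
R_total = 2.143 K/W
Q = ΔT/R_total = 103/2.143

q′ ≈ 48.1 W/m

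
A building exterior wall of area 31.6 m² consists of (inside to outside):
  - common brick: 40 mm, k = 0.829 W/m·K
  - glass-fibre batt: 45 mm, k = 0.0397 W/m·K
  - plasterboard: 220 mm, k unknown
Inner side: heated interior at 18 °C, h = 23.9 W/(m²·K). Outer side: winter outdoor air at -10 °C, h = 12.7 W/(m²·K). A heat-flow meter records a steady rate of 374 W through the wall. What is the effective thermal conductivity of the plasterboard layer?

Using the resistance-network approach (series):
R_inner film = 1/(h_i·A) = 1/(23.9×31.6) = 0.001324 K/W
R_common brick = L/(kA) = 0.04/(0.829×31.6) = 0.001527 K/W
R_glass-fibre batt = L/(kA) = 0.045/(0.0397×31.6) = 0.03587 K/W
R_outer film = 1/(h_o·A) = 1/(12.7×31.6) = 0.002492 K/W
Sum of known resistances R_other = 0.04121 K/W
Total R = ΔT/Q = 28/374 = 0.07487 K/W
R_plasterboard = R_total − R_other = 0.03365 K/W
k = L/(R·A) = 0.22/(0.03365×31.6)

k ≈ 0.207 W/(m·K)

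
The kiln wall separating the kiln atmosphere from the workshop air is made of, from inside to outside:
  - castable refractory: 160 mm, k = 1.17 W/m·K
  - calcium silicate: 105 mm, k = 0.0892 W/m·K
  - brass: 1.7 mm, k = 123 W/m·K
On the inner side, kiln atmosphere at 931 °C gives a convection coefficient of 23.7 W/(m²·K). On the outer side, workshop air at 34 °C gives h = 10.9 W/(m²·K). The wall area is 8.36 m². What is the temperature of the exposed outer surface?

T ≈ 90.8 °C

Treating each layer as a thermal resistance in series:
R_inner film = 1/(h_i·A) = 1/(23.7×8.36) = 0.005047 K/W
R_castable refractory = L/(kA) = 0.16/(1.17×8.36) = 0.01636 K/W
R_calcium silicate = L/(kA) = 0.105/(0.0892×8.36) = 0.1408 K/W
R_brass = L/(kA) = 0.0017/(123×8.36) = 1.653×10^-6 K/W
R_outer film = 1/(h_o·A) = 1/(10.9×8.36) = 0.01097 K/W
R_total = 0.1732 K/W;  Q = ΔT/R_total = 897/0.1732 = 5179 W
T_interface = T_inner − Q·ΣR(inner→interface) = 931 − 5180×0.1622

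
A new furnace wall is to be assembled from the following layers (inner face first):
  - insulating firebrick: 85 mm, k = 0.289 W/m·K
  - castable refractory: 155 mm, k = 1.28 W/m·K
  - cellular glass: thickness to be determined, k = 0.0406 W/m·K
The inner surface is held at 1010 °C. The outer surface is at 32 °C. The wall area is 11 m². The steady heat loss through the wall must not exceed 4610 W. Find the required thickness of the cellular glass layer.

L ≈ 77.9 mm

Treating each layer as a thermal resistance in series:
R_insulating firebrick = L/(kA) = 0.085/(0.289×11) = 0.02674 K/W
R_castable refractory = L/(kA) = 0.155/(1.28×11) = 0.01101 K/W
Sum of the known resistances R_other = 0.03775 K/W
Required total resistance R_tot = ΔT/Q_allow = 978/4610 = 0.2121 K/W
R_cellular glass = R_tot − R_other = 0.1744 K/W
L = R·k·A = 0.1744×0.0406×11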